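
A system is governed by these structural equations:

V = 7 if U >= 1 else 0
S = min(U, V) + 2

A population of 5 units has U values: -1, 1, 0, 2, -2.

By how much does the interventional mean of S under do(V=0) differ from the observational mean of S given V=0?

0.4

Under do(V=0), V's equation is replaced by V=0 for every unit. Per-unit S: 1, 2, 2, 2, 0. Mean = 1.4.
Conditioning on V=0 selects the 3 unit(s) with U ∈ {-1, 0, -2}. Their S values: 1, 2, 0. Mean = 1.
Difference = 1.4 − 1 = 0.4.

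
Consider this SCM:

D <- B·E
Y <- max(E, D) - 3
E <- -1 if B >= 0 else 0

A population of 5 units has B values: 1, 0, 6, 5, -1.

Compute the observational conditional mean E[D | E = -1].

-3

Conditioning on E=-1 selects the 4 unit(s) with B ∈ {1, 0, 6, 5}. Their D values: -1, 0, -6, -5. Mean = -3.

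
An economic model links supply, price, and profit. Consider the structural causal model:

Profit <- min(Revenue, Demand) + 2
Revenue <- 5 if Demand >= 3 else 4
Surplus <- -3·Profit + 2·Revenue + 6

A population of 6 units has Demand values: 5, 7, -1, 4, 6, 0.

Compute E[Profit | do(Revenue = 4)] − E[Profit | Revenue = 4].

3

The intervention sets Revenue=4 in all 6 units regardless of Demand. Recomputing Profit per unit gives 6, 6, 1, 6, 6, 2; average 4.5.
Observing Revenue=4 restricts to units where Revenue's equation naturally yields 4: Demand ∈ {-1, 0}. In that subpopulation Profit = 1, 2, mean 1.5.
Difference = 4.5 − 1.5 = 3.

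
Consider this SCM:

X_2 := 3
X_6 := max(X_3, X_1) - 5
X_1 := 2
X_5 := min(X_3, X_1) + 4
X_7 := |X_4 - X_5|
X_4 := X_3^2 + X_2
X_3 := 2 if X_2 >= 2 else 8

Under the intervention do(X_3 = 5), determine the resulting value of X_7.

22

The intervention breaks the incoming arrows to X_3: X_3 := 2 if X_2 >= 2 else 8 no longer applies, and X_3 = 5.
X_4 = X_3^2 + X_2  [with X_3=5, X_2=3]  = 28
X_5 = min(X_3, X_1) + 4  [with X_3=5, X_1=2]  = 6
X_7 = |X_4 - X_5|  [with X_4=28, X_5=6]  = 22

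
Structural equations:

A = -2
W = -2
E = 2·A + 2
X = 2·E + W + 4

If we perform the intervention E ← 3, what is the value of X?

8

The intervention breaks the incoming arrows to E: E = 2·A + 2 no longer applies, and E = 3.
X = 2·E + W + 4  [with E=3, W=-2]  = 8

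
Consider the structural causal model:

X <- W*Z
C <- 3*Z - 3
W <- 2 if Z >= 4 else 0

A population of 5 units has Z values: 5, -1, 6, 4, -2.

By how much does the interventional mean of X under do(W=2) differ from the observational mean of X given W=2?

Every unit gets W=2 under the intervention. X values become 10, -2, 12, 8, -4; E[X|do(W=2)] = 4.8.
Observing W=2 restricts to units where W's equation naturally yields 2: Z ∈ {5, 6, 4}. In that subpopulation X = 10, 12, 8, mean 10.
Difference = 4.8 − 10 = -5.2.

-5.2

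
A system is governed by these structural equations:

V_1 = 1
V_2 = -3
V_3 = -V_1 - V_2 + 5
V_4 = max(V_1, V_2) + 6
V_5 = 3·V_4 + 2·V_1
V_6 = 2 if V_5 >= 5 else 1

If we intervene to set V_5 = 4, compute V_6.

1

The intervention breaks the incoming arrows to V_5: V_5 = 3·V_4 + 2·V_1 no longer applies, and V_5 = 4.
V_6 = 2 if V_5 >= 5 else 1  [with V_5=4]  = 1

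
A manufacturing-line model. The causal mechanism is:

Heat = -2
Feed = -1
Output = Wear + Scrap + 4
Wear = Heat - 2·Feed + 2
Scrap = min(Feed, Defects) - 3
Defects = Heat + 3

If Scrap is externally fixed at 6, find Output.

The intervention breaks the incoming arrows to Scrap: Scrap = min(Feed, Defects) - 3 no longer applies, and Scrap = 6.
Wear = Heat - 2·Feed + 2  [with Heat=-2, Feed=-1]  = 2
Output = Wear + Scrap + 4  [with Wear=2, Scrap=6]  = 12

12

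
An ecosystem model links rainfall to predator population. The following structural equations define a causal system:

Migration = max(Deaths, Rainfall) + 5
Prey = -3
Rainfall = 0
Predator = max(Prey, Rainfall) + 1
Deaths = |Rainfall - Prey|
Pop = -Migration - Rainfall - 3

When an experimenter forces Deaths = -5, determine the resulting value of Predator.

1

Under do(Deaths=-5), the mechanism Deaths = |Rainfall - Prey| is discarded; Deaths is fixed at -5.
Since Predator is not a descendant of the intervened variable, it is unaffected.
Predator = max(Prey, Rainfall) + 1  [with Prey=-3, Rainfall=0]  = 1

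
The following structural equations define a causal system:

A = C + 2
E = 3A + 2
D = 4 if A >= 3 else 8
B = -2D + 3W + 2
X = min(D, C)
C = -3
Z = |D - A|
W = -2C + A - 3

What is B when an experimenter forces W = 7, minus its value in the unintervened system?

15

The intervention breaks the incoming arrows to W: W = -2C + A - 3 no longer applies, and W = 7.
A = C + 2  [with C=-3]  = -1
D = 4 if A >= 3 else 8  [with A=-1]  = 8
B = -2D + 3W + 2  [with D=8, W=7]  = 7
Without intervention: A = C + 2  [with C=-3]  = -1; W = -2C + A - 3  [with C=-3, A=-1]  = 2; D = 4 if A >= 3 else 8  [with A=-1]  = 8; B = -2D + 3W + 2  [with D=8, W=2]  = -8.
Change = 7 − (-8) = 15.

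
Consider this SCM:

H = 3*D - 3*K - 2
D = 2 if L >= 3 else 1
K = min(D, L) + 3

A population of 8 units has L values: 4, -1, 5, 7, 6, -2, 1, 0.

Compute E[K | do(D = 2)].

The intervention sets D=2 in all 8 units regardless of L. Recomputing K per unit gives 5, 2, 5, 5, 5, 1, 4, 3; average 3.75.

3.75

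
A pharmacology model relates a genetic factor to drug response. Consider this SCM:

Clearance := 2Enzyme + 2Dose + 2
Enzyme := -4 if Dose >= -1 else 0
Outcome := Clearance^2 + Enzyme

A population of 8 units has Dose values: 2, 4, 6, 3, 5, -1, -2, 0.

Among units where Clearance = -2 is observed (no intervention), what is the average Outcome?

Conditioning on Clearance=-2 selects the 2 unit(s) with Dose ∈ {2, -2}. Their Outcome values: 0, 4. Mean = 2.

2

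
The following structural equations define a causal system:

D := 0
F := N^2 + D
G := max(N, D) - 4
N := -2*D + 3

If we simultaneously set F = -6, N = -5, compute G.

The joint intervention fixes F = -6, N = -5, removing each variable's own equation.
G = max(N, D) - 4  [with N=-5, D=0]  = -4

-4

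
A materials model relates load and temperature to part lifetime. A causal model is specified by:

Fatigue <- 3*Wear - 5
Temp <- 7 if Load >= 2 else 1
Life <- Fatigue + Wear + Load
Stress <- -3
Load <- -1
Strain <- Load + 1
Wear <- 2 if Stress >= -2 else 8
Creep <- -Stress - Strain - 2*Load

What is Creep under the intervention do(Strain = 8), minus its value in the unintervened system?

do(Strain=8) replaces the equation Strain <- Load + 1 with the constant Strain = 8.
Creep = -Stress - Strain - 2*Load  [with Stress=-3, Strain=8, Load=-1]  = -3
Without intervention: Strain = Load + 1  [with Load=-1]  = 0; Creep = -Stress - Strain - 2*Load  [with Stress=-3, Strain=0, Load=-1]  = 5.
Change = -3 − 5 = -8.

-8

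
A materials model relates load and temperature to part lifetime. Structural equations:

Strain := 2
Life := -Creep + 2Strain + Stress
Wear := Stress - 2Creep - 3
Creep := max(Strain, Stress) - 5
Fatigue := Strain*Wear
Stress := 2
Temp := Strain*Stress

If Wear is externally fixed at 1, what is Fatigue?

The intervention breaks the incoming arrows to Wear: Wear := Stress - 2Creep - 3 no longer applies, and Wear = 1.
Fatigue = Strain*Wear  [with Strain=2, Wear=1]  = 2

2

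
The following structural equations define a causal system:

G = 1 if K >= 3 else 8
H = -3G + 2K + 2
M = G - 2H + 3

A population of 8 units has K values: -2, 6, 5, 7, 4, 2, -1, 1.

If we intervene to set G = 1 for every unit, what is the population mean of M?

do(G=1) breaks G's dependence on K. With G=1 fixed, M across the units is 14, -18, -14, -22, -10, -2, 10, 2, mean -5.

-5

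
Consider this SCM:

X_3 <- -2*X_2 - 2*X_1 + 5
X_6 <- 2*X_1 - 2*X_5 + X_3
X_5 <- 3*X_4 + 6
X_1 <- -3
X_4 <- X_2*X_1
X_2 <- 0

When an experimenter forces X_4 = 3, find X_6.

Under do(X_4=3), the mechanism X_4 <- X_2*X_1 is discarded; X_4 is fixed at 3.
X_3 = -2*X_2 - 2*X_1 + 5  [with X_2=0, X_1=-3]  = 11
X_5 = 3*X_4 + 6  [with X_4=3]  = 15
X_6 = 2*X_1 - 2*X_5 + X_3  [with X_1=-3, X_5=15, X_3=11]  = -25

-25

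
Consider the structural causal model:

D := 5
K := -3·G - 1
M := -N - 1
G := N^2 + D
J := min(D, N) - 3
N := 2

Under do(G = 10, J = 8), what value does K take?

Setting G = 10, J = 8 by intervention discards those variables' equations.
K = -3·G - 1  [with G=10]  = -31

-31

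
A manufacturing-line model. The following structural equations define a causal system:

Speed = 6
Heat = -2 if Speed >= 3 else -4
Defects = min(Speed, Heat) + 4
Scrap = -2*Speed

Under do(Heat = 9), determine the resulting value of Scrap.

Under do(Heat=9), the mechanism Heat = -2 if Speed >= 3 else -4 is discarded; Heat is fixed at 9.
Since Scrap is not a descendant of the intervened variable, it is unaffected.
Scrap = -2*Speed  [with Speed=6]  = -12

-12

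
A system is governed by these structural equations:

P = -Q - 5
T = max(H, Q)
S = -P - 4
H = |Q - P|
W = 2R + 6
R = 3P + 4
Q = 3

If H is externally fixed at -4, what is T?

3

do(H=-4) replaces the equation H = |Q - P| with the constant H = -4.
T = max(H, Q)  [with H=-4, Q=3]  = 3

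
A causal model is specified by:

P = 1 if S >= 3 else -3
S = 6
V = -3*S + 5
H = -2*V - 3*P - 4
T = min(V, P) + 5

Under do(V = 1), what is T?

6

Under do(V=1), the mechanism V = -3*S + 5 is discarded; V is fixed at 1.
P = 1 if S >= 3 else -3  [with S=6]  = 1
T = min(V, P) + 5  [with V=1, P=1]  = 6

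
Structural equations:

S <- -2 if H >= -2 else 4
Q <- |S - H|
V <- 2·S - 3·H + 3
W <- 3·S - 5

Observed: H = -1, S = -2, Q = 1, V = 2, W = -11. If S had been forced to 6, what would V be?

Under do(S=6), the mechanism S <- -2 if H >= -2 else 4 is discarded; S is fixed at 6.
V = 2·S - 3·H + 3  [with S=6, H=-1]  = 18

18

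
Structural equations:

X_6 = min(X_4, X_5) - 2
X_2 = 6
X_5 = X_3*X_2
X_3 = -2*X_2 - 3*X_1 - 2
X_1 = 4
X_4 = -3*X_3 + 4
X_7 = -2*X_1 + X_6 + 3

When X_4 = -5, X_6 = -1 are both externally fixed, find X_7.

Setting X_4 = -5, X_6 = -1 by intervention discards those variables' equations.
X_7 = -2*X_1 + X_6 + 3  [with X_1=4, X_6=-1]  = -6

-6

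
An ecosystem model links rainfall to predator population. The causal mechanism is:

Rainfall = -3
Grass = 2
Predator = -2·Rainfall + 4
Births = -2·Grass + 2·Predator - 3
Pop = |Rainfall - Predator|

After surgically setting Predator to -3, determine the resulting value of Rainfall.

Under do(Predator=-3), the mechanism Predator = -2·Rainfall + 4 is discarded; Predator is fixed at -3.
Rainfall is not downstream of the intervention, so its value is determined by the original equations.

-3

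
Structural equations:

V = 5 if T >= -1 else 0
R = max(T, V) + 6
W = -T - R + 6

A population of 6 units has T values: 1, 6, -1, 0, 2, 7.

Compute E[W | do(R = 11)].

Every unit gets R=11 under the intervention. W values become -6, -11, -4, -5, -7, -12; E[W|do(R=11)] = -7.5.

-7.5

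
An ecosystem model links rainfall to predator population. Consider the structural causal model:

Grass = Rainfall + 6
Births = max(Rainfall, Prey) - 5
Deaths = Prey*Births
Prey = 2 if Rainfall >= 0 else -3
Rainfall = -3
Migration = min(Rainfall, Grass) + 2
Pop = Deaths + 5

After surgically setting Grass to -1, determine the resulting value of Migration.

-1

Under do(Grass=-1), the mechanism Grass = Rainfall + 6 is discarded; Grass is fixed at -1.
Migration = min(Rainfall, Grass) + 2  [with Rainfall=-3, Grass=-1]  = -1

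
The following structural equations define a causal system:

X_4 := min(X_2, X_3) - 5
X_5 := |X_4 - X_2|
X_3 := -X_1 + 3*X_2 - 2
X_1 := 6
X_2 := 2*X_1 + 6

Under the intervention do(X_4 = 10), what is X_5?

Intervening sets X_4 = 10 and removes its equation (X_4 := min(X_2, X_3) - 5).
X_2 = 2*X_1 + 6  [with X_1=6]  = 18
X_5 = |X_4 - X_2|  [with X_4=10, X_2=18]  = 8

8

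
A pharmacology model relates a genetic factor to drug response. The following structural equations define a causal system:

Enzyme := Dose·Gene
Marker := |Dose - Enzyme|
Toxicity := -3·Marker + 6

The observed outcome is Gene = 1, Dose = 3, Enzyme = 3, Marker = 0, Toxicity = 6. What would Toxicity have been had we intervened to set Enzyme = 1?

do(Enzyme=1) replaces the equation Enzyme := Dose·Gene with the constant Enzyme = 1.
Marker = |Dose - Enzyme|  [with Dose=3, Enzyme=1]  = 2
Toxicity = -3·Marker + 6  [with Marker=2]  = 0

0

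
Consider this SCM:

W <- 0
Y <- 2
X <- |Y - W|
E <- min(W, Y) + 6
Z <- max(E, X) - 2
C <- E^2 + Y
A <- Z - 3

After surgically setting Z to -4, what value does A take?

Under do(Z=-4), the mechanism Z <- max(E, X) - 2 is discarded; Z is fixed at -4.
A = Z - 3  [with Z=-4]  = -7

-7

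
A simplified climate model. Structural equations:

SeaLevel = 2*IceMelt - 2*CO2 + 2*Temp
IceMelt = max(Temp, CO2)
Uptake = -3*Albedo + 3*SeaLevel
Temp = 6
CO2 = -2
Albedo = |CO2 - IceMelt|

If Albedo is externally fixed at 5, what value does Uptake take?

69

Under do(Albedo=5), the mechanism Albedo = |CO2 - IceMelt| is discarded; Albedo is fixed at 5.
IceMelt = max(Temp, CO2)  [with Temp=6, CO2=-2]  = 6
SeaLevel = 2*IceMelt - 2*CO2 + 2*Temp  [with IceMelt=6, CO2=-2, Temp=6]  = 28
Uptake = -3*Albedo + 3*SeaLevel  [with Albedo=5, SeaLevel=28]  = 69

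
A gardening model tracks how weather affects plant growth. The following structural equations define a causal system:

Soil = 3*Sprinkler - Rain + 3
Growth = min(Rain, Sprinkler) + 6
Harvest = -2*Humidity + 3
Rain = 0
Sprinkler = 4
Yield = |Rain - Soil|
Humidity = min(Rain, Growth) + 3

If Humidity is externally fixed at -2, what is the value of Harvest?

Under do(Humidity=-2), the mechanism Humidity = min(Rain, Growth) + 3 is discarded; Humidity is fixed at -2.
Harvest = -2*Humidity + 3  [with Humidity=-2]  = 7

7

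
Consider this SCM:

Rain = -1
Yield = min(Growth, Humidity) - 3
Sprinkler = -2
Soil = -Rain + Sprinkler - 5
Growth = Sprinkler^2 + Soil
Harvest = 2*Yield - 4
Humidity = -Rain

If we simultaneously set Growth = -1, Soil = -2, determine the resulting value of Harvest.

-12

The joint intervention fixes Growth = -1, Soil = -2, removing each variable's own equation.
Humidity = -Rain  [with Rain=-1]  = 1
Yield = min(Growth, Humidity) - 3  [with Growth=-1, Humidity=1]  = -4
Harvest = 2*Yield - 4  [with Yield=-4]  = -12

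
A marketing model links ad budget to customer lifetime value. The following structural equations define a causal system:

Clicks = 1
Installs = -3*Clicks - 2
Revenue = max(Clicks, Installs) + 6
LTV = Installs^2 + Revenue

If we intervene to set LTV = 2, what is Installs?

The intervention breaks the incoming arrows to LTV: LTV = Installs^2 + Revenue no longer applies, and LTV = 2.
Since Installs is not a descendant of the intervened variable, it is unaffected.
Installs = -3*Clicks - 2  [with Clicks=1]  = -5

-5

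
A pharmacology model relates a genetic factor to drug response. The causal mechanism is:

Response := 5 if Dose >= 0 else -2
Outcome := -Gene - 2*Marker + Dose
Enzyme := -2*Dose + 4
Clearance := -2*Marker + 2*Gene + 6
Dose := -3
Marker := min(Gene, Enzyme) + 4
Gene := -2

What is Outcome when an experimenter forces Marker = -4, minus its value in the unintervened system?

The intervention breaks the incoming arrows to Marker: Marker := min(Gene, Enzyme) + 4 no longer applies, and Marker = -4.
Outcome = -Gene - 2*Marker + Dose  [with Gene=-2, Marker=-4, Dose=-3]  = 7
Without intervention: Enzyme = -2*Dose + 4  [with Dose=-3]  = 10; Marker = min(Gene, Enzyme) + 4  [with Gene=-2, Enzyme=10]  = 2; Outcome = -Gene - 2*Marker + Dose  [with Gene=-2, Marker=2, Dose=-3]  = -5.
Change = 7 − (-5) = 12.

12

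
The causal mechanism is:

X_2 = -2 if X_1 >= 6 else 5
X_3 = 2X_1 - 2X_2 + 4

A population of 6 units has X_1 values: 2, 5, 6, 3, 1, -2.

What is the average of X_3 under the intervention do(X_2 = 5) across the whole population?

do(X_2=5) breaks X_2's dependence on X_1. With X_2=5 fixed, X_3 across the units is -2, 4, 6, 0, -4, -10, mean -1.

-1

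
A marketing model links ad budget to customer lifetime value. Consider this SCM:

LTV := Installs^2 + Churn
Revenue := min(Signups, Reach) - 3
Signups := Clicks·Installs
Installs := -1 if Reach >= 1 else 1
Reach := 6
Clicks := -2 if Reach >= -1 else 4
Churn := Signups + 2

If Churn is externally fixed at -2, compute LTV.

-1

Under do(Churn=-2), the mechanism Churn := Signups + 2 is discarded; Churn is fixed at -2.
Installs = -1 if Reach >= 1 else 1  [with Reach=6]  = -1
LTV = Installs^2 + Churn  [with Installs=-1, Churn=-2]  = -1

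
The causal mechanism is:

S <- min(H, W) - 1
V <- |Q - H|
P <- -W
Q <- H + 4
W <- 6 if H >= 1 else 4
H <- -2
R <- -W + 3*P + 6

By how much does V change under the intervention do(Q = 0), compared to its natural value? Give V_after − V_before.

-2

The intervention breaks the incoming arrows to Q: Q <- H + 4 no longer applies, and Q = 0.
V = |Q - H|  [with Q=0, H=-2]  = 2
Without intervention: Q = H + 4  [with H=-2]  = 2; V = |Q - H|  [with Q=2, H=-2]  = 4.
Change = 2 − 4 = -2.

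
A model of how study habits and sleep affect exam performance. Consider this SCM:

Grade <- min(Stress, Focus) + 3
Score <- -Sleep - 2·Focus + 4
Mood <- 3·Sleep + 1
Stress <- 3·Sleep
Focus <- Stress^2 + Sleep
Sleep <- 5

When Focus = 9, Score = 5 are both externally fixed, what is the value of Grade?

Setting Focus = 9, Score = 5 by intervention discards those variables' equations.
Stress = 3·Sleep  [with Sleep=5]  = 15
Grade = min(Stress, Focus) + 3  [with Stress=15, Focus=9]  = 12

12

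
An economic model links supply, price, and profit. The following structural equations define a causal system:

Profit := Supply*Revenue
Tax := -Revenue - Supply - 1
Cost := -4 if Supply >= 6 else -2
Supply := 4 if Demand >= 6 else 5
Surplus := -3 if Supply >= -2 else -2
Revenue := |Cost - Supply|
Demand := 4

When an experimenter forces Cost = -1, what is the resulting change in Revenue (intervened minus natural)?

The intervention breaks the incoming arrows to Cost: Cost := -4 if Supply >= 6 else -2 no longer applies, and Cost = -1.
Supply = 4 if Demand >= 6 else 5  [with Demand=4]  = 5
Revenue = |Cost - Supply|  [with Cost=-1, Supply=5]  = 6
Without intervention: Supply = 4 if Demand >= 6 else 5  [with Demand=4]  = 5; Cost = -4 if Supply >= 6 else -2  [with Supply=5]  = -2; Revenue = |Cost - Supply|  [with Cost=-2, Supply=5]  = 7.
Change = 6 − 7 = -1.

-1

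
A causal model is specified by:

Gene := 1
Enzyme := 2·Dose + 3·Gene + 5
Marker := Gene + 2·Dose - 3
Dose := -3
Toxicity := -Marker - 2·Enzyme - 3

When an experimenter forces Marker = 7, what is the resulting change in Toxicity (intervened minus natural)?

Intervening sets Marker = 7 and removes its equation (Marker := Gene + 2·Dose - 3).
Enzyme = 2·Dose + 3·Gene + 5  [with Dose=-3, Gene=1]  = 2
Toxicity = -Marker - 2·Enzyme - 3  [with Marker=7, Enzyme=2]  = -14
Without intervention: Enzyme = 2·Dose + 3·Gene + 5  [with Dose=-3, Gene=1]  = 2; Marker = Gene + 2·Dose - 3  [with Gene=1, Dose=-3]  = -8; Toxicity = -Marker - 2·Enzyme - 3  [with Marker=-8, Enzyme=2]  = 1.
Change = -14 − 1 = -15.

-15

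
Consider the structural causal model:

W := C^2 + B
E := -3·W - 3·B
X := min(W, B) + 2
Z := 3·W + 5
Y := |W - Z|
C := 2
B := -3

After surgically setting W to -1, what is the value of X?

-1

The intervention breaks the incoming arrows to W: W := C^2 + B no longer applies, and W = -1.
X = min(W, B) + 2  [with W=-1, B=-3]  = -1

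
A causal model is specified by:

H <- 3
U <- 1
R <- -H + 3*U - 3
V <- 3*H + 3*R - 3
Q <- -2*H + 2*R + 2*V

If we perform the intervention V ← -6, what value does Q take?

-24

Intervening sets V = -6 and removes its equation (V <- 3*H + 3*R - 3).
R = -H + 3*U - 3  [with H=3, U=1]  = -3
Q = -2*H + 2*R + 2*V  [with H=3, R=-3, V=-6]  = -24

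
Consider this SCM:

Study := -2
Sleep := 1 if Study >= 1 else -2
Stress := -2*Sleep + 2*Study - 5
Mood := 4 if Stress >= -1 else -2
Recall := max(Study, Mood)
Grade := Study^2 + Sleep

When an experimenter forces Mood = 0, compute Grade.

2

Under do(Mood=0), the mechanism Mood := 4 if Stress >= -1 else -2 is discarded; Mood is fixed at 0.
Since Grade is not a descendant of the intervened variable, it is unaffected.
Sleep = 1 if Study >= 1 else -2  [with Study=-2]  = -2
Grade = Study^2 + Sleep  [with Study=-2, Sleep=-2]  = 2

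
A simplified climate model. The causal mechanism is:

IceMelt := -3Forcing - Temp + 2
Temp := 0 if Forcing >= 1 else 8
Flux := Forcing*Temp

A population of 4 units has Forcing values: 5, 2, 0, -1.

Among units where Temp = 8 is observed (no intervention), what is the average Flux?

E[Flux|Temp=8] averages over only the 2 units with Temp=8 (Forcing = 0, -1): Flux = 0, -8, mean -4.

-4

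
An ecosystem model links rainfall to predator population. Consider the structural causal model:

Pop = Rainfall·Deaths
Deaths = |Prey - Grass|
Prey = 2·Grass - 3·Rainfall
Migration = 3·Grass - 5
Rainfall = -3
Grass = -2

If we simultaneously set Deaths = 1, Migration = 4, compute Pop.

-3

The joint intervention fixes Deaths = 1, Migration = 4, removing each variable's own equation.
Pop = Rainfall·Deaths  [with Rainfall=-3, Deaths=1]  = -3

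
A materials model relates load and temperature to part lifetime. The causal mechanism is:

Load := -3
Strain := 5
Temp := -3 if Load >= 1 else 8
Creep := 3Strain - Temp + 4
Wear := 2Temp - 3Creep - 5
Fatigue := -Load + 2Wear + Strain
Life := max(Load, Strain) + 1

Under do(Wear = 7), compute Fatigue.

The intervention breaks the incoming arrows to Wear: Wear := 2Temp - 3Creep - 5 no longer applies, and Wear = 7.
Fatigue = -Load + 2Wear + Strain  [with Load=-3, Wear=7, Strain=5]  = 22

22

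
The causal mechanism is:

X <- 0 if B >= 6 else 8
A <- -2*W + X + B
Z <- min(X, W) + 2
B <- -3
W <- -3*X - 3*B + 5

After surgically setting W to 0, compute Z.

2

do(W=0) replaces the equation W <- -3*X - 3*B + 5 with the constant W = 0.
X = 0 if B >= 6 else 8  [with B=-3]  = 8
Z = min(X, W) + 2  [with X=8, W=0]  = 2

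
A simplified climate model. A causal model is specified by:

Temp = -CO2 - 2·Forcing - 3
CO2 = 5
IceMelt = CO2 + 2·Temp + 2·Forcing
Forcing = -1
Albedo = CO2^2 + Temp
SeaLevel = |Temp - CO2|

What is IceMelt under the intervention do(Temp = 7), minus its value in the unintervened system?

26

The intervention breaks the incoming arrows to Temp: Temp = -CO2 - 2·Forcing - 3 no longer applies, and Temp = 7.
IceMelt = CO2 + 2·Temp + 2·Forcing  [with CO2=5, Temp=7, Forcing=-1]  = 17
Without intervention: Temp = -CO2 - 2·Forcing - 3  [with CO2=5, Forcing=-1]  = -6; IceMelt = CO2 + 2·Temp + 2·Forcing  [with CO2=5, Temp=-6, Forcing=-1]  = -9.
Change = 17 − (-9) = 26.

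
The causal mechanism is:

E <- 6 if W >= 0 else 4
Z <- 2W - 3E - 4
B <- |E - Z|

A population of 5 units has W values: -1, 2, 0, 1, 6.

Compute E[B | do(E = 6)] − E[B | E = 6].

1.3

do(E=6) breaks E's dependence on W. With E=6 fixed, B across the units is 30, 24, 28, 26, 16, mean 24.8.
Observing E=6 restricts to units where E's equation naturally yields 6: W ∈ {2, 0, 1, 6}. In that subpopulation B = 24, 28, 26, 16, mean 23.5.
Difference = 24.8 − 23.5 = 1.3.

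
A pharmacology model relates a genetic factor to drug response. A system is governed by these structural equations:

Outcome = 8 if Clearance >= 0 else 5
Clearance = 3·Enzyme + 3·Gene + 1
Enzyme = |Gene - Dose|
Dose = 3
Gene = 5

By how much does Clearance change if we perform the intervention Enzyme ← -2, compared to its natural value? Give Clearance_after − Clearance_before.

-12

The intervention breaks the incoming arrows to Enzyme: Enzyme = |Gene - Dose| no longer applies, and Enzyme = -2.
Clearance = 3·Enzyme + 3·Gene + 1  [with Enzyme=-2, Gene=5]  = 10
Without intervention: Enzyme = |Gene - Dose|  [with Gene=5, Dose=3]  = 2; Clearance = 3·Enzyme + 3·Gene + 1  [with Enzyme=2, Gene=5]  = 22.
Change = 10 − 22 = -12.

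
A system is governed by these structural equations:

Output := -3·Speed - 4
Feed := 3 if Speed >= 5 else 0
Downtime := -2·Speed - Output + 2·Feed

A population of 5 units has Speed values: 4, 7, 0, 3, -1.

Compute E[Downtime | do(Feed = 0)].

do(Feed=0) breaks Feed's dependence on Speed. With Feed=0 fixed, Downtime across the units is 8, 11, 4, 7, 3, mean 6.6.

6.6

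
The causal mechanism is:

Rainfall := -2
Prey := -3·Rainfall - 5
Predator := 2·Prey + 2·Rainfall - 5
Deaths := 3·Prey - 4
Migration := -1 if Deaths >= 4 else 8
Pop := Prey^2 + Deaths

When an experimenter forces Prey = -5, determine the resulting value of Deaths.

Under do(Prey=-5), the mechanism Prey := -3·Rainfall - 5 is discarded; Prey is fixed at -5.
Deaths = 3·Prey - 4  [with Prey=-5]  = -19

-19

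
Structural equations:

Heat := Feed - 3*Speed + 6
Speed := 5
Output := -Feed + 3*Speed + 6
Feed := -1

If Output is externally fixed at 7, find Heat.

Under do(Output=7), the mechanism Output := -Feed + 3*Speed + 6 is discarded; Output is fixed at 7.
Since Heat is not a descendant of the intervened variable, it is unaffected.
Heat = Feed - 3*Speed + 6  [with Feed=-1, Speed=5]  = -10

-10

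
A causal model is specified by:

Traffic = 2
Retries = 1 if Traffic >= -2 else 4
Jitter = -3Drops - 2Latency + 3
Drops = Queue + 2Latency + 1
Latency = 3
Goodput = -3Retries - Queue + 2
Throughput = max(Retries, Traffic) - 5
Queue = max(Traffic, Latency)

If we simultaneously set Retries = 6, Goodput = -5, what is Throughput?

Setting Retries = 6, Goodput = -5 by intervention discards those variables' equations.
Throughput = max(Retries, Traffic) - 5  [with Retries=6, Traffic=2]  = 1

1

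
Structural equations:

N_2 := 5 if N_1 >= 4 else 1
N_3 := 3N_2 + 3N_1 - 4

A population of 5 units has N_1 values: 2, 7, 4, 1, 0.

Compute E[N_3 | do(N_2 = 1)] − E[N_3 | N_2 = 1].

do(N_2=1) breaks N_2's dependence on N_1. With N_2=1 fixed, N_3 across the units is 5, 20, 11, 2, -1, mean 7.4.
Conditioning on N_2=1 selects the 3 unit(s) with N_1 ∈ {2, 1, 0}. Their N_3 values: 5, 2, -1. Mean = 2.
Difference = 7.4 − 2 = 5.4.

5.4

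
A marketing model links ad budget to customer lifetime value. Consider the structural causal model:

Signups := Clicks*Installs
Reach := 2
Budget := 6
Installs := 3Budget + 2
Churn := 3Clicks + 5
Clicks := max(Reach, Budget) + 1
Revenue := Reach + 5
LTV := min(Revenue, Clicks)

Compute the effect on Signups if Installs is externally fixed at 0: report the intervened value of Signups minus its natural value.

Intervening sets Installs = 0 and removes its equation (Installs := 3Budget + 2).
Clicks = max(Reach, Budget) + 1  [with Reach=2, Budget=6]  = 7
Signups = Clicks*Installs  [with Clicks=7, Installs=0]  = 0
Without intervention: Clicks = max(Reach, Budget) + 1  [with Reach=2, Budget=6]  = 7; Installs = 3Budget + 2  [with Budget=6]  = 20; Signups = Clicks*Installs  [with Clicks=7, Installs=20]  = 140.
Change = 0 − 140 = -140.

-140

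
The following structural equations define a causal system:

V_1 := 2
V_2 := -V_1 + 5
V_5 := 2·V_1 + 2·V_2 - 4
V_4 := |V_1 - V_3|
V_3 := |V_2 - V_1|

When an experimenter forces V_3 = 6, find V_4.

The intervention breaks the incoming arrows to V_3: V_3 := |V_2 - V_1| no longer applies, and V_3 = 6.
V_4 = |V_1 - V_3|  [with V_1=2, V_3=6]  = 4

4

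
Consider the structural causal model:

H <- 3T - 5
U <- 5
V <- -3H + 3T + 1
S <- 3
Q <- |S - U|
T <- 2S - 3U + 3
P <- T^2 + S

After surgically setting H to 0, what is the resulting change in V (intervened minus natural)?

-69

Intervening sets H = 0 and removes its equation (H <- 3T - 5).
T = 2S - 3U + 3  [with S=3, U=5]  = -6
V = -3H + 3T + 1  [with H=0, T=-6]  = -17
Without intervention: T = 2S - 3U + 3  [with S=3, U=5]  = -6; H = 3T - 5  [with T=-6]  = -23; V = -3H + 3T + 1  [with H=-23, T=-6]  = 52.
Change = -17 − 52 = -69.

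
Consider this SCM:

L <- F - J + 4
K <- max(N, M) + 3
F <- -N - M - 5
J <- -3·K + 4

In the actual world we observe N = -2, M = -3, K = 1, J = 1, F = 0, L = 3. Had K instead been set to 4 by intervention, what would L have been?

12

The intervention breaks the incoming arrows to K: K <- max(N, M) + 3 no longer applies, and K = 4.
J = -3·K + 4  [with K=4]  = -8
F = -N - M - 5  [with N=-2, M=-3]  = 0
L = F - J + 4  [with F=0, J=-8]  = 12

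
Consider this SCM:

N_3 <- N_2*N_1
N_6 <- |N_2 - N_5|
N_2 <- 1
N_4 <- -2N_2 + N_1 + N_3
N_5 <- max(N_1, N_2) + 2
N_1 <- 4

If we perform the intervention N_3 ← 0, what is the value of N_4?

The intervention breaks the incoming arrows to N_3: N_3 <- N_2*N_1 no longer applies, and N_3 = 0.
N_4 = -2N_2 + N_1 + N_3  [with N_2=1, N_1=4, N_3=0]  = 2

2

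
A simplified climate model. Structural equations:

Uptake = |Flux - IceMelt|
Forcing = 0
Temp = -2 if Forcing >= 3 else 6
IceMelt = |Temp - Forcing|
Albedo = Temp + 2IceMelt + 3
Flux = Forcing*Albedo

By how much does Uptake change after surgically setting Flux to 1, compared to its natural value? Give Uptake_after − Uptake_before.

-1

The intervention breaks the incoming arrows to Flux: Flux = Forcing*Albedo no longer applies, and Flux = 1.
Temp = -2 if Forcing >= 3 else 6  [with Forcing=0]  = 6
IceMelt = |Temp - Forcing|  [with Temp=6, Forcing=0]  = 6
Uptake = |Flux - IceMelt|  [with Flux=1, IceMelt=6]  = 5
Without intervention: Temp = -2 if Forcing >= 3 else 6  [with Forcing=0]  = 6; IceMelt = |Temp - Forcing|  [with Temp=6, Forcing=0]  = 6; Albedo = Temp + 2IceMelt + 3  [with Temp=6, IceMelt=6]  = 21; Flux = Forcing*Albedo  [with Forcing=0, Albedo=21]  = 0; Uptake = |Flux - IceMelt|  [with Flux=0, IceMelt=6]  = 6.
Change = 5 − 6 = -1.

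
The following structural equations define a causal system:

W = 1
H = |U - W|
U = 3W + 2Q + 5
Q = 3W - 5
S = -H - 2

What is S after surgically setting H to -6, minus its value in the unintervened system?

Intervening sets H = -6 and removes its equation (H = |U - W|).
S = -H - 2  [with H=-6]  = 4
Without intervention: Q = 3W - 5  [with W=1]  = -2; U = 3W + 2Q + 5  [with W=1, Q=-2]  = 4; H = |U - W|  [with U=4, W=1]  = 3; S = -H - 2  [with H=3]  = -5.
Change = 4 − (-5) = 9.

9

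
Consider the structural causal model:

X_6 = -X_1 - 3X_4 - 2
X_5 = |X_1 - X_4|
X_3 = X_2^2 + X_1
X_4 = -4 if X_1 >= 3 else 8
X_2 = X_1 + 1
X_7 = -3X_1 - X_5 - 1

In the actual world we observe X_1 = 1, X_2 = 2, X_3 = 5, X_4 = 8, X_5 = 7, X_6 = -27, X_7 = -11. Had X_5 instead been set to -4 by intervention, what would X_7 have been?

Under do(X_5=-4), the mechanism X_5 = |X_1 - X_4| is discarded; X_5 is fixed at -4.
X_7 = -3X_1 - X_5 - 1  [with X_1=1, X_5=-4]  = 0

0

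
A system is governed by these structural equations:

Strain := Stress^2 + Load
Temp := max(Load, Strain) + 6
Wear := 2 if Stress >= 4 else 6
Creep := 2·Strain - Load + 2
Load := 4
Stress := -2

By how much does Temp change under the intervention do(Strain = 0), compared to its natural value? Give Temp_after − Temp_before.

-4

The intervention breaks the incoming arrows to Strain: Strain := Stress^2 + Load no longer applies, and Strain = 0.
Temp = max(Load, Strain) + 6  [with Load=4, Strain=0]  = 10
Without intervention: Strain = Stress^2 + Load  [with Stress=-2, Load=4]  = 8; Temp = max(Load, Strain) + 6  [with Load=4, Strain=8]  = 14.
Change = 10 − 14 = -4.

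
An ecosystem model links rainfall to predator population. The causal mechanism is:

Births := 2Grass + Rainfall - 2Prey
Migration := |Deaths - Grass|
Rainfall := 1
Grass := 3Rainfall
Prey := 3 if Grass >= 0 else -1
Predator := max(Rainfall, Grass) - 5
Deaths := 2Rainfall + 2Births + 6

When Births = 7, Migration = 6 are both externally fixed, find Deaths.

22

Under do(Births = 7, Migration = 6), each intervened variable's structural equation is replaced by its fixed value.
Deaths = 2Rainfall + 2Births + 6  [with Rainfall=1, Births=7]  = 22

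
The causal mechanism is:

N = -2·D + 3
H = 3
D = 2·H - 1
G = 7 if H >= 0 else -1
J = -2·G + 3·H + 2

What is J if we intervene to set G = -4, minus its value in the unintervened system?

The intervention breaks the incoming arrows to G: G = 7 if H >= 0 else -1 no longer applies, and G = -4.
J = -2·G + 3·H + 2  [with G=-4, H=3]  = 19
Without intervention: G = 7 if H >= 0 else -1  [with H=3]  = 7; J = -2·G + 3·H + 2  [with G=7, H=3]  = -3.
Change = 19 − (-3) = 22.

22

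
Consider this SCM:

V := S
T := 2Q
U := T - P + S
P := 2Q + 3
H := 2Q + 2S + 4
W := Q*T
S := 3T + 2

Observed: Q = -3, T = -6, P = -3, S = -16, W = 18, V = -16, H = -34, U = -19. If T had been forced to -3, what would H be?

Under do(T=-3), the mechanism T := 2Q is discarded; T is fixed at -3.
S = 3T + 2  [with T=-3]  = -7
H = 2Q + 2S + 4  [with Q=-3, S=-7]  = -16

-16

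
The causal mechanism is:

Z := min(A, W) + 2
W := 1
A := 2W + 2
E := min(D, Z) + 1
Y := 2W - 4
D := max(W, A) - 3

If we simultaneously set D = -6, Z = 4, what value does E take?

The joint intervention fixes D = -6, Z = 4, removing each variable's own equation.
E = min(D, Z) + 1  [with D=-6, Z=4]  = -5

-5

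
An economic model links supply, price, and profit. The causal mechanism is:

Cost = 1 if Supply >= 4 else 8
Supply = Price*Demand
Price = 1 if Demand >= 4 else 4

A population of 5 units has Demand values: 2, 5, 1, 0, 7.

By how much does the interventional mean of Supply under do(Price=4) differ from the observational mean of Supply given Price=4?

Every unit gets Price=4 under the intervention. Supply values become 8, 20, 4, 0, 28; E[Supply|do(Price=4)] = 12.
Observing Price=4 restricts to units where Price's equation naturally yields 4: Demand ∈ {2, 1, 0}. In that subpopulation Supply = 8, 4, 0, mean 4.
Difference = 12 − 4 = 8.

8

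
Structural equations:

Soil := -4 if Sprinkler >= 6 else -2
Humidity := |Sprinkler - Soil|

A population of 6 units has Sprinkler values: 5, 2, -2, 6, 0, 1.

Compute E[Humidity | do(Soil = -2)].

Every unit gets Soil=-2 under the intervention. Humidity values become 7, 4, 0, 8, 2, 3; E[Humidity|do(Soil=-2)] = 4.

4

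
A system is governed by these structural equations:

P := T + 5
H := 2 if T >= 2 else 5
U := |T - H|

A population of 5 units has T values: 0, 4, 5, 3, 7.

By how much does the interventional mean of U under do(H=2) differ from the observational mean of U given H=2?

Under do(H=2), H's equation is replaced by H=2 for every unit. Per-unit U: 2, 2, 3, 1, 5. Mean = 2.6.
Observing H=2 restricts to units where H's equation naturally yields 2: T ∈ {4, 5, 3, 7}. In that subpopulation U = 2, 3, 1, 5, mean 2.75.
Difference = 2.6 − 2.75 = -0.15.

-0.15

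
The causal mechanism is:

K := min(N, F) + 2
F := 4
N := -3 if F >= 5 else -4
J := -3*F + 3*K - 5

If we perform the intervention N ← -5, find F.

Under do(N=-5), the mechanism N := -3 if F >= 5 else -4 is discarded; N is fixed at -5.
F is not downstream of the intervention, so its value is determined by the original equations.

4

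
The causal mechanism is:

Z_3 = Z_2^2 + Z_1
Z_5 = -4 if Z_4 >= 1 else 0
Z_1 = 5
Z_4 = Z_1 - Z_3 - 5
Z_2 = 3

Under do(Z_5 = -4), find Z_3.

14

do(Z_5=-4) replaces the equation Z_5 = -4 if Z_4 >= 1 else 0 with the constant Z_5 = -4.
Z_3 is not downstream of the intervention, so its value is determined by the original equations.
Z_3 = Z_2^2 + Z_1  [with Z_2=3, Z_1=5]  = 14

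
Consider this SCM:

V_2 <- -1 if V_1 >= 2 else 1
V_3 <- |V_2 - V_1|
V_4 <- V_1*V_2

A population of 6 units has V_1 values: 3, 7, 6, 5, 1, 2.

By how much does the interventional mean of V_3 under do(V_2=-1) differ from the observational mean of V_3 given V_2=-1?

The intervention sets V_2=-1 in all 6 units regardless of V_1. Recomputing V_3 per unit gives 4, 8, 7, 6, 2, 3; average 5.
E[V_3|V_2=-1] averages over only the 5 units with V_2=-1 (V_1 = 3, 7, 6, 5, 2): V_3 = 4, 8, 7, 6, 3, mean 5.6.
Difference = 5 − 5.6 = -0.6.

-0.6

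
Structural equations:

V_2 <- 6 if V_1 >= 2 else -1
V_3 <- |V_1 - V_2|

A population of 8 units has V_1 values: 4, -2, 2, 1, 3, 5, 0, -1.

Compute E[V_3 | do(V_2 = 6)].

4.5

Under do(V_2=6), V_2's equation is replaced by V_2=6 for every unit. Per-unit V_3: 2, 8, 4, 5, 3, 1, 6, 7. Mean = 4.5.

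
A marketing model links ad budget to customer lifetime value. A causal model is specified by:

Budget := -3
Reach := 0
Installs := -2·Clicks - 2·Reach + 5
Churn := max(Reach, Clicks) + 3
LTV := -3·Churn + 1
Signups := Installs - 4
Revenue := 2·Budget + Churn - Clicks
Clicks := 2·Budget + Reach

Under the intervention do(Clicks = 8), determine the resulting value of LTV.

The intervention breaks the incoming arrows to Clicks: Clicks := 2·Budget + Reach no longer applies, and Clicks = 8.
Churn = max(Reach, Clicks) + 3  [with Reach=0, Clicks=8]  = 11
LTV = -3·Churn + 1  [with Churn=11]  = -32

-32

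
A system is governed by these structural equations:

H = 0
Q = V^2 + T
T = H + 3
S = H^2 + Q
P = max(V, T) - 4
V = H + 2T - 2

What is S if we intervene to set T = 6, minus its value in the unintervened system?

87

do(T=6) replaces the equation T = H + 3 with the constant T = 6.
V = H + 2T - 2  [with H=0, T=6]  = 10
Q = V^2 + T  [with V=10, T=6]  = 106
S = H^2 + Q  [with H=0, Q=106]  = 106
Without intervention: T = H + 3  [with H=0]  = 3; V = H + 2T - 2  [with H=0, T=3]  = 4; Q = V^2 + T  [with V=4, T=3]  = 19; S = H^2 + Q  [with H=0, Q=19]  = 19.
Change = 106 − 19 = 87.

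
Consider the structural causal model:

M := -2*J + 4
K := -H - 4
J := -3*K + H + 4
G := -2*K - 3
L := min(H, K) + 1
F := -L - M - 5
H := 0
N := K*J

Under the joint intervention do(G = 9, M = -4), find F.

2

Setting G = 9, M = -4 by intervention discards those variables' equations.
K = -H - 4  [with H=0]  = -4
L = min(H, K) + 1  [with H=0, K=-4]  = -3
F = -L - M - 5  [with L=-3, M=-4]  = 2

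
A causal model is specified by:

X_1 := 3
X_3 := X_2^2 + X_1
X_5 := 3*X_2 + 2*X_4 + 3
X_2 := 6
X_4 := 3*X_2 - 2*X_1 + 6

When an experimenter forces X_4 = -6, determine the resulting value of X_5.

Intervening sets X_4 = -6 and removes its equation (X_4 := 3*X_2 - 2*X_1 + 6).
X_5 = 3*X_2 + 2*X_4 + 3  [with X_2=6, X_4=-6]  = 9

9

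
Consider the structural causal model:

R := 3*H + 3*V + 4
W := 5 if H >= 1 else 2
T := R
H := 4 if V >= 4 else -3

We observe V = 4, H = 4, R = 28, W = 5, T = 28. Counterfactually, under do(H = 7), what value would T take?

do(H=7) replaces the equation H := 4 if V >= 4 else -3 with the constant H = 7.
R = 3*H + 3*V + 4  [with H=7, V=4]  = 37
T = R  [with R=37]  = 37

37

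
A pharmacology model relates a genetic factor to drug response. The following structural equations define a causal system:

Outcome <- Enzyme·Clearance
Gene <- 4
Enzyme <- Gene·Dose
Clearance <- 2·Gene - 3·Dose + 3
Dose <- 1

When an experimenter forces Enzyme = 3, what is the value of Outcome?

do(Enzyme=3) replaces the equation Enzyme <- Gene·Dose with the constant Enzyme = 3.
Clearance = 2·Gene - 3·Dose + 3  [with Gene=4, Dose=1]  = 8
Outcome = Enzyme·Clearance  [with Enzyme=3, Clearance=8]  = 24

24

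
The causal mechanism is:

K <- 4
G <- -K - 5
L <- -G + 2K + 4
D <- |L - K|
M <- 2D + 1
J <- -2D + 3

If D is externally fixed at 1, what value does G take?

-9

The intervention breaks the incoming arrows to D: D <- |L - K| no longer applies, and D = 1.
Since G is not a descendant of the intervened variable, it is unaffected.
G = -K - 5  [with K=4]  = -9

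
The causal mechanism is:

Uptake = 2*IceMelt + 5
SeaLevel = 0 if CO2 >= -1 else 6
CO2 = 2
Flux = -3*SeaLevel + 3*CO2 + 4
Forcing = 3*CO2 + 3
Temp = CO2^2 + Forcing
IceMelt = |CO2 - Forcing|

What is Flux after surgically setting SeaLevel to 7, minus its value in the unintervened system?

The intervention breaks the incoming arrows to SeaLevel: SeaLevel = 0 if CO2 >= -1 else 6 no longer applies, and SeaLevel = 7.
Flux = -3*SeaLevel + 3*CO2 + 4  [with SeaLevel=7, CO2=2]  = -11
Without intervention: SeaLevel = 0 if CO2 >= -1 else 6  [with CO2=2]  = 0; Flux = -3*SeaLevel + 3*CO2 + 4  [with SeaLevel=0, CO2=2]  = 10.
Change = -11 − 10 = -21.

-21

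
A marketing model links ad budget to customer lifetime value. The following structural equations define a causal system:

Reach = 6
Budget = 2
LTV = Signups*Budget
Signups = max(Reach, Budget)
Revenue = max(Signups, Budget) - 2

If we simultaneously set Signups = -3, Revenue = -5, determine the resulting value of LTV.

Setting Signups = -3, Revenue = -5 by intervention discards those variables' equations.
LTV = Signups*Budget  [with Signups=-3, Budget=2]  = -6

-6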